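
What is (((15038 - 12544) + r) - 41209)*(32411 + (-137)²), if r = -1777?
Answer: -2072380560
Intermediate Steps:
(((15038 - 12544) + r) - 41209)*(32411 + (-137)²) = (((15038 - 12544) - 1777) - 41209)*(32411 + (-137)²) = ((2494 - 1777) - 41209)*(32411 + 18769) = (717 - 41209)*51180 = -40492*51180 = -2072380560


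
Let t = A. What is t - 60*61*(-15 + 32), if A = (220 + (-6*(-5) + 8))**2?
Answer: 4344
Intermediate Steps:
A = 66564 (A = (220 + (30 + 8))**2 = (220 + 38)**2 = 258**2 = 66564)
t = 66564
t - 60*61*(-15 + 32) = 66564 - 60*61*(-15 + 32) = 66564 - 3660*17 = 66564 - 1*62220 = 66564 - 62220 = 4344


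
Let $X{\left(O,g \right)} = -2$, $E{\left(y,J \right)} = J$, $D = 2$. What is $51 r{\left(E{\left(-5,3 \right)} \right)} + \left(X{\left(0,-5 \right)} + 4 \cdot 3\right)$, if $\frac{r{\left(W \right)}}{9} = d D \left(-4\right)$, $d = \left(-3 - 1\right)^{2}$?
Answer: $-58742$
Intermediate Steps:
$d = 16$ ($d = \left(-3 - 1\right)^{2} = \left(-4\right)^{2} = 16$)
$r{\left(W \right)} = -1152$ ($r{\left(W \right)} = 9 \cdot 16 \cdot 2 \left(-4\right) = 9 \cdot 32 \left(-4\right) = 9 \left(-128\right) = -1152$)
$51 r{\left(E{\left(-5,3 \right)} \right)} + \left(X{\left(0,-5 \right)} + 4 \cdot 3\right) = 51 \left(-1152\right) + \left(-2 + 4 \cdot 3\right) = -58752 + \left(-2 + 12\right) = -58752 + 10 = -58742$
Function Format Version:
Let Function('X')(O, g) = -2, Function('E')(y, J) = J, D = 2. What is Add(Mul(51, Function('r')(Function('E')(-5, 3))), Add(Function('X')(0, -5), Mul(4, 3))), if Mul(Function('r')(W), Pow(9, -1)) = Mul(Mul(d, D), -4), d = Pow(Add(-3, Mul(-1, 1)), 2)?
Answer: -58742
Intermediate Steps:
d = 16 (d = Pow(Add(-3, -1), 2) = Pow(-4, 2) = 16)
Function('r')(W) = -1152 (Function('r')(W) = Mul(9, Mul(Mul(16, 2), -4)) = Mul(9, Mul(32, -4)) = Mul(9, -128) = -1152)
Add(Mul(51, Function('r')(Function('E')(-5, 3))), Add(Function('X')(0, -5), Mul(4, 3))) = Add(Mul(51, -1152), Add(-2, Mul(4, 3))) = Add(-58752, Add(-2, 12)) = Add(-58752, 10) = -58742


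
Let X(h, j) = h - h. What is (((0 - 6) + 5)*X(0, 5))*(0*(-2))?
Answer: 0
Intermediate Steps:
X(h, j) = 0
(((0 - 6) + 5)*X(0, 5))*(0*(-2)) = (((0 - 6) + 5)*0)*(0*(-2)) = ((-6 + 5)*0)*0 = -1*0*0 = 0*0 = 0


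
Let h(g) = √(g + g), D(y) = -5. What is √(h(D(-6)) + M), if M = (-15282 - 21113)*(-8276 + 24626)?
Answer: √(-595058250 + I*√10) ≈ 0.e-4 + 24394.0*I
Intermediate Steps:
M = -595058250 (M = -36395*16350 = -595058250)
h(g) = √2*√g (h(g) = √(2*g) = √2*√g)
√(h(D(-6)) + M) = √(√2*√(-5) - 595058250) = √(√2*(I*√5) - 595058250) = √(I*√10 - 595058250) = √(-595058250 + I*√10)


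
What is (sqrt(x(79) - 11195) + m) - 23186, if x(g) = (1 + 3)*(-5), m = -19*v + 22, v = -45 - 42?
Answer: -21511 + I*sqrt(11215) ≈ -21511.0 + 105.9*I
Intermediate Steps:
v = -87
m = 1675 (m = -19*(-87) + 22 = 1653 + 22 = 1675)
x(g) = -20 (x(g) = 4*(-5) = -20)
(sqrt(x(79) - 11195) + m) - 23186 = (sqrt(-20 - 11195) + 1675) - 23186 = (sqrt(-11215) + 1675) - 23186 = (I*sqrt(11215) + 1675) - 23186 = (1675 + I*sqrt(11215)) - 23186 = -21511 + I*sqrt(11215)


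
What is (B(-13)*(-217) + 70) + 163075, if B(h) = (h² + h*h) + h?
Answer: 92620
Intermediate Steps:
B(h) = h + 2*h² (B(h) = (h² + h²) + h = 2*h² + h = h + 2*h²)
(B(-13)*(-217) + 70) + 163075 = (-13*(1 + 2*(-13))*(-217) + 70) + 163075 = (-13*(1 - 26)*(-217) + 70) + 163075 = (-13*(-25)*(-217) + 70) + 163075 = (325*(-217) + 70) + 163075 = (-70525 + 70) + 163075 = -70455 + 163075 = 92620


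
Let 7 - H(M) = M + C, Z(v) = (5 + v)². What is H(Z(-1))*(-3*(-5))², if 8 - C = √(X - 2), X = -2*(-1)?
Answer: -3825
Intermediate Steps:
X = 2
C = 8 (C = 8 - √(2 - 2) = 8 - √0 = 8 - 1*0 = 8 + 0 = 8)
H(M) = -1 - M (H(M) = 7 - (M + 8) = 7 - (8 + M) = 7 + (-8 - M) = -1 - M)
H(Z(-1))*(-3*(-5))² = (-1 - (5 - 1)²)*(-3*(-5))² = (-1 - 1*4²)*15² = (-1 - 1*16)*225 = (-1 - 16)*225 = -17*225 = -3825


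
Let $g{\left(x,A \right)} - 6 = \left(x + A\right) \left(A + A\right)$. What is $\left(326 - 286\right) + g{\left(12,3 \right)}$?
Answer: $136$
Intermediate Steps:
$g{\left(x,A \right)} = 6 + 2 A \left(A + x\right)$ ($g{\left(x,A \right)} = 6 + \left(x + A\right) \left(A + A\right) = 6 + \left(A + x\right) 2 A = 6 + 2 A \left(A + x\right)$)
$\left(326 - 286\right) + g{\left(12,3 \right)} = \left(326 - 286\right) + \left(6 + 2 \cdot 3^{2} + 2 \cdot 3 \cdot 12\right) = 40 + \left(6 + 2 \cdot 9 + 72\right) = 40 + \left(6 + 18 + 72\right) = 40 + 96 = 136$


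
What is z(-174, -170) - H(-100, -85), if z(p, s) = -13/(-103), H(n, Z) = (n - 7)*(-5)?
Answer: -55092/103 ≈ -534.87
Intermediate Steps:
H(n, Z) = 35 - 5*n (H(n, Z) = (-7 + n)*(-5) = 35 - 5*n)
z(p, s) = 13/103 (z(p, s) = -13*(-1/103) = 13/103)
z(-174, -170) - H(-100, -85) = 13/103 - (35 - 5*(-100)) = 13/103 - (35 + 500) = 13/103 - 1*535 = 13/103 - 535 = -55092/103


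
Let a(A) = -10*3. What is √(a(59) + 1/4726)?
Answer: I*√670047554/4726 ≈ 5.4772*I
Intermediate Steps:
a(A) = -30
√(a(59) + 1/4726) = √(-30 + 1/4726) = √(-141779/4726) = I*√670047554/4726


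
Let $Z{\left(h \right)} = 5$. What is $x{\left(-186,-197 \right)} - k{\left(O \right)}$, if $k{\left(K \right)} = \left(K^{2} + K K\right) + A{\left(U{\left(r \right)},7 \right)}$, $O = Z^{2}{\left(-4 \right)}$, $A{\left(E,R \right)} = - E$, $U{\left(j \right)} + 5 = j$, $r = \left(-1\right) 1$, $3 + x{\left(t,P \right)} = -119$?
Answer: $-1378$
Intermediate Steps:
$x{\left(t,P \right)} = -122$ ($x{\left(t,P \right)} = -3 - 119 = -122$)
$r = -1$
$U{\left(j \right)} = -5 + j$
$O = 25$ ($O = 5^{2} = 25$)
$k{\left(K \right)} = 6 + 2 K^{2}$ ($k{\left(K \right)} = \left(K^{2} + K K\right) - \left(-5 - 1\right) = \left(K^{2} + K^{2}\right) - -6 = 2 K^{2} + 6 = 6 + 2 K^{2}$)
$x{\left(-186,-197 \right)} - k{\left(O \right)} = -122 - \left(6 + 2 \cdot 25^{2}\right) = -122 - \left(6 + 2 \cdot 625\right) = -122 - \left(6 + 1250\right) = -122 - 1256 = -1378$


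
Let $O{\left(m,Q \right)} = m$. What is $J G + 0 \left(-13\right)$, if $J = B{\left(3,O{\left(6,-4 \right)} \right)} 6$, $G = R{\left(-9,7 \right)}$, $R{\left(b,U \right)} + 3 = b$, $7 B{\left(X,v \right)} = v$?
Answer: $- \frac{432}{7} \approx -61.714$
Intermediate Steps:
$B{\left(X,v \right)} = \frac{v}{7}$
$R{\left(b,U \right)} = -3 + b$
$G = -12$ ($G = -3 - 9 = -12$)
$J = \frac{36}{7}$ ($J = \frac{1}{7} \cdot 6 \cdot 6 = \frac{6}{7} \cdot 6 = \frac{36}{7} \approx 5.1429$)
$J G + 0 \left(-13\right) = \frac{36}{7} \left(-12\right) + 0 \left(-13\right) = - \frac{432}{7} + 0 = - \frac{432}{7}$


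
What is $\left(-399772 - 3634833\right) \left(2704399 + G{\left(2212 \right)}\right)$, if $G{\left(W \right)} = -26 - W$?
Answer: $-10902152281405$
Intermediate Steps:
$\left(-399772 - 3634833\right) \left(2704399 + G{\left(2212 \right)}\right) = \left(-399772 - 3634833\right) \left(2704399 - 2238\right) = - 4034605 \left(2704399 - 2238\right) = \left(-4034605\right) 2702161 = -10902152281405$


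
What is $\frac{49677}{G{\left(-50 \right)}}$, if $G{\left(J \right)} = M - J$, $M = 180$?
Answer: $\frac{49677}{230} \approx 215.99$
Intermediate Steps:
$G{\left(J \right)} = 180 - J$
$\frac{49677}{G{\left(-50 \right)}} = \frac{49677}{180 - -50} = \frac{49677}{180 + 50} = \frac{49677}{230}$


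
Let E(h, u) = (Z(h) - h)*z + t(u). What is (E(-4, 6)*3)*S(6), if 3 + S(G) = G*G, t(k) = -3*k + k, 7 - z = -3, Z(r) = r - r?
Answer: 2772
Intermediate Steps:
Z(r) = 0
z = 10 (z = 7 - 1*(-3) = 7 + 3 = 10)
t(k) = -2*k
E(h, u) = -10*h - 2*u (E(h, u) = (0 - h)*10 - 2*u = -h*10 - 2*u = -10*h - 2*u)
S(G) = -3 + G**2 (S(G) = -3 + G*G = -3 + G**2)
(E(-4, 6)*3)*S(6) = ((-10*(-4) - 2*6)*3)*(-3 + 6**2) = ((40 - 12)*3)*(-3 + 36) = (28*3)*33 = 84*33 = 2772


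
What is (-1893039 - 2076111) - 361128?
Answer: -4330278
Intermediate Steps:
(-1893039 - 2076111) - 361128 = -3969150 - 361128 = -4330278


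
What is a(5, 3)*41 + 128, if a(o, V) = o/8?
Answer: 1229/8 ≈ 153.63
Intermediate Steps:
a(o, V) = o/8 (a(o, V) = o*(⅛) = o/8)
a(5, 3)*41 + 128 = ((⅛)*5)*41 + 128 = (5/8)*41 + 128 = 205/8 + 128 = 1229/8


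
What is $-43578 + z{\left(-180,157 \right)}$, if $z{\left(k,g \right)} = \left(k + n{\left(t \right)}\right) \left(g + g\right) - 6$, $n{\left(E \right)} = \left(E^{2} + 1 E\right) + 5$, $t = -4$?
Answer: $-94766$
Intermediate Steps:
$n{\left(E \right)} = 5 + E + E^{2}$ ($n{\left(E \right)} = \left(E^{2} + E\right) + 5 = \left(E + E^{2}\right) + 5 = 5 + E + E^{2}$)
$z{\left(k,g \right)} = -6 + 2 g \left(17 + k\right)$ ($z{\left(k,g \right)} = \left(k + \left(5 - 4 + \left(-4\right)^{2}\right)\right) \left(g + g\right) - 6 = \left(k + \left(5 - 4 + 16\right)\right) 2 g - 6 = \left(k + 17\right) 2 g - 6 = \left(17 + k\right) 2 g - 6 = 2 g \left(17 + k\right) - 6 = -6 + 2 g \left(17 + k\right)$)
$-43578 + z{\left(-180,157 \right)} = -43578 + \left(-6 + 34 \cdot 157 + 2 \cdot 157 \left(-180\right)\right) = -43578 - 51188 = -94766$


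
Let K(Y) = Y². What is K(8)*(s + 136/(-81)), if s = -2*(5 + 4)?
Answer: -102016/81 ≈ -1259.5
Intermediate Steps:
s = -18 (s = -2*9 = -18)
K(8)*(s + 136/(-81)) = 8²*(-18 + 136/(-81)) = 64*(-18 + 136*(-1/81)) = 64*(-18 - 136/81) = 64*(-1594/81) = -102016/81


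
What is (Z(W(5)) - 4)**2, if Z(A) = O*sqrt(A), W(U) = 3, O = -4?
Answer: 64 + 32*sqrt(3) ≈ 119.43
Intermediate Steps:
Z(A) = -4*sqrt(A)
(Z(W(5)) - 4)**2 = (-4*sqrt(3) - 4)**2 = (-4 - 4*sqrt(3))**2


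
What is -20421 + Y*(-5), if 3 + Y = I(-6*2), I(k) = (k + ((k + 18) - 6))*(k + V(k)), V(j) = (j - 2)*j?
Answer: -11046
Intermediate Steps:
V(j) = j*(-2 + j) (V(j) = (-2 + j)*j = j*(-2 + j))
I(k) = (12 + 2*k)*(k + k*(-2 + k)) (I(k) = (k + ((k + 18) - 6))*(k + k*(-2 + k)) = (k + ((18 + k) - 6))*(k + k*(-2 + k)) = (k + (12 + k))*(k + k*(-2 + k)) = (12 + 2*k)*(k + k*(-2 + k)))
Y = -1875 (Y = -3 + 2*(-6*2)*(-6 + (-6*2)**2 + 5*(-6*2)) = -3 + 2*(-12)*(-6 + (-12)**2 + 5*(-12)) = -3 + 2*(-12)*(-6 + 144 - 60) = -3 + 2*(-12)*78 = -3 - 1872 = -1875)
-20421 + Y*(-5) = -20421 - 1875*(-5) = -20421 + 9375 = -11046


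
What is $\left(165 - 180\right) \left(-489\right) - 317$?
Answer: $7018$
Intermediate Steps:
$\left(165 - 180\right) \left(-489\right) - 317 = \left(-15\right) \left(-489\right) - 317 = 7335 - 317 = 7018$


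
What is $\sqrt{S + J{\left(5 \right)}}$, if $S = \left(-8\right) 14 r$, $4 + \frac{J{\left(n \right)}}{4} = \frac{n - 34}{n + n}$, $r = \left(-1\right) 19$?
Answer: $\frac{\sqrt{52510}}{5} \approx 45.83$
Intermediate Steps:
$r = -19$
$J{\left(n \right)} = -16 + \frac{2 \left(-34 + n\right)}{n}$ ($J{\left(n \right)} = -16 + 4 \frac{n - 34}{n + n} = -16 + 4 \frac{-34 + n}{2 n} = -16 + \frac{2 \left(-34 + n\right)}{n}$)
$S = 2128$ ($S = \left(-8\right) 14 \left(-19\right) = \left(-112\right) \left(-19\right) = 2128$)
$\sqrt{S + J{\left(5 \right)}} = \sqrt{2128 - \left(14 + \frac{68}{5}\right)} = \sqrt{2128 - \frac{138}{5}} = \sqrt{\frac{10502}{5}} = \frac{\sqrt{52510}}{5}$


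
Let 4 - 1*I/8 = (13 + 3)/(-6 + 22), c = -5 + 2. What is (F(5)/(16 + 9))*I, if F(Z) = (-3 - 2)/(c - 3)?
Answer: 4/5 ≈ 0.80000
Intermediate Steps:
c = -3
F(Z) = 5/6 (F(Z) = (-3 - 2)/(-3 - 3) = -5/(-6) = -5*(-1/6) = 5/6)
I = 24 (I = 32 - 8*(13 + 3)/(-6 + 22) = 32 - 128/16 = 32 - 8*1 = 32 - 8 = 24)
(F(5)/(16 + 9))*I = ((5/6)/(16 + 9))*24 = ((5/6)/25)*24 = ((1/25)*(5/6))*24 = (1/30)*24 = 4/5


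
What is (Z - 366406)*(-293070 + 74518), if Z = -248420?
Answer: 134371451952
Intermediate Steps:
(Z - 366406)*(-293070 + 74518) = (-248420 - 366406)*(-293070 + 74518) = -614826*(-218552) = 134371451952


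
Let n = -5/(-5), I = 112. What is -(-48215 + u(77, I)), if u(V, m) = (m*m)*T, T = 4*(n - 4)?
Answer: 198743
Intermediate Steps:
n = 1 (n = -5*(-⅕) = 1)
T = -12 (T = 4*(1 - 4) = 4*(-3) = -12)
u(V, m) = -12*m² (u(V, m) = (m*m)*(-12) = m²*(-12) = -12*m²)
-(-48215 + u(77, I)) = -(-48215 - 12*112²) = -(-48215 - 12*12544) = -(-48215 - 150528) = -1*(-198743) = 198743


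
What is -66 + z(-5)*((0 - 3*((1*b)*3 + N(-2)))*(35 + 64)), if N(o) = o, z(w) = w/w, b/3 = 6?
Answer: -15510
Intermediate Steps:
b = 18 (b = 3*6 = 18)
z(w) = 1
-66 + z(-5)*((0 - 3*((1*b)*3 + N(-2)))*(35 + 64)) = -66 + 1*((0 - 3*((1*18)*3 - 2))*(35 + 64)) = -66 + 1*((0 - 3*(18*3 - 2))*99) = -66 + 1*((0 - 3*(54 - 2))*99) = -66 + 1*((0 - 3*52)*99) = -66 + 1*((0 - 156)*99) = -66 + 1*(-156*99) = -66 + 1*(-15444) = -66 - 15444 = -15510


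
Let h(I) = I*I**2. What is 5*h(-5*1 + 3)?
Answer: -40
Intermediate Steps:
h(I) = I**3
5*h(-5*1 + 3) = 5*(-5*1 + 3)**3 = 5*(-5 + 3)**3 = 5*(-2)**3 = 5*(-8) = -40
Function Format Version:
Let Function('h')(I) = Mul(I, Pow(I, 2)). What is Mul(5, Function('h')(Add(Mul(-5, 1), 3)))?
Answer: -40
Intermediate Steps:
Function('h')(I) = Pow(I, 3)
Mul(5, Function('h')(Add(Mul(-5, 1), 3))) = Mul(5, Pow(Add(Mul(-5, 1), 3), 3)) = Mul(5, Pow(Add(-5, 3), 3)) = Mul(5, Pow(-2, 3)) = Mul(5, -8) = -40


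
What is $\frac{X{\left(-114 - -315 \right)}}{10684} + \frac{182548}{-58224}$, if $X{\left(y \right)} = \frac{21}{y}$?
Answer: $- \frac{2041758784}{651224523} \approx -3.1353$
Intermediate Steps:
$\frac{X{\left(-114 - -315 \right)}}{10684} + \frac{182548}{-58224} = \frac{21 \frac{1}{-114 - -315}}{10684} + \frac{182548}{-58224} = \frac{21}{-114 + 315} \cdot \frac{1}{10684} + 182548 \left(- \frac{1}{58224}\right) = \frac{21}{201} \cdot \frac{1}{10684} - \frac{45637}{14556} = 21 \cdot \frac{1}{201} \cdot \frac{1}{10684} - \frac{45637}{14556} = \frac{7}{67} \cdot \frac{1}{10684} - \frac{45637}{14556} = \frac{7}{715828} - \frac{45637}{14556} = - \frac{2041758784}{651224523}$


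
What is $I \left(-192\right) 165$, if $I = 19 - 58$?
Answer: $1235520$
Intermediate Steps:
$I = -39$
$I \left(-192\right) 165 = \left(-39\right) \left(-192\right) 165 = 7488 \cdot 165 = 1235520$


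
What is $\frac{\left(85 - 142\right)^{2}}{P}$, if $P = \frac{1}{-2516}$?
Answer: $-8174484$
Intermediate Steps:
$P = - \frac{1}{2516} \approx -0.00039746$
$\frac{\left(85 - 142\right)^{2}}{P} = \frac{\left(85 - 142\right)^{2}}{- \frac{1}{2516}} = \left(-57\right)^{2} \left(-2516\right) = 3249 \left(-2516\right) = -8174484$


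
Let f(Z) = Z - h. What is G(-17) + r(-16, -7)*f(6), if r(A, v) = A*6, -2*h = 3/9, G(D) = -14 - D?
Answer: -589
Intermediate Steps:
h = -⅙ (h = -3/(2*9) = -½*⅓ = -⅙ ≈ -0.16667)
r(A, v) = 6*A
f(Z) = ⅙ + Z (f(Z) = Z - 1*(-⅙) = Z + ⅙ = ⅙ + Z)
G(-17) + r(-16, -7)*f(6) = (-14 - 1*(-17)) + (6*(-16))*(⅙ + 6) = (-14 + 17) - 96*37/6 = 3 - 592 = -589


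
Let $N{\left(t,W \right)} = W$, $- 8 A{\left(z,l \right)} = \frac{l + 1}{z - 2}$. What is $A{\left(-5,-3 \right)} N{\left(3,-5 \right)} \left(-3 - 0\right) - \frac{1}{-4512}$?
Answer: $- \frac{16913}{31584} \approx -0.53549$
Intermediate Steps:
$A{\left(z,l \right)} = - \frac{1 + l}{8 \left(-2 + z\right)}$ ($A{\left(z,l \right)} = - \frac{\left(l + 1\right) \frac{1}{z - 2}}{8} = - \frac{\left(1 + l\right) \frac{1}{-2 + z}}{8} = - \frac{\frac{1}{-2 + z} \left(1 + l\right)}{8} = - \frac{1 + l}{8 \left(-2 + z\right)}$)
$A{\left(-5,-3 \right)} N{\left(3,-5 \right)} \left(-3 - 0\right) - \frac{1}{-4512} = \frac{-1 - -3}{8 \left(-2 - 5\right)} \left(-5\right) \left(-3 - 0\right) - \frac{1}{-4512} = \frac{-1 + 3}{8 \left(-7\right)} \left(-5\right) \left(-3 + 0\right) - - \frac{1}{4512} = \frac{1}{8} \left(- \frac{1}{7}\right) 2 \left(-5\right) \left(-3\right) + \frac{1}{4512} = \left(- \frac{1}{28}\right) \left(-5\right) \left(-3\right) + \frac{1}{4512} = \frac{5}{28} \left(-3\right) + \frac{1}{4512} = - \frac{15}{28} + \frac{1}{4512} = - \frac{16913}{31584}$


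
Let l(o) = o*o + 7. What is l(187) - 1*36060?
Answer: -1084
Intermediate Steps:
l(o) = 7 + o² (l(o) = o² + 7 = 7 + o²)
l(187) - 1*36060 = (7 + 187²) - 1*36060 = (7 + 34969) - 36060 = 34976 - 36060 = -1084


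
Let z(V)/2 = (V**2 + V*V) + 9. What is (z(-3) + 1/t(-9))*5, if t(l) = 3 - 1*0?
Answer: 815/3 ≈ 271.67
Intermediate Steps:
t(l) = 3 (t(l) = 3 + 0 = 3)
z(V) = 18 + 4*V**2 (z(V) = 2*((V**2 + V*V) + 9) = 2*((V**2 + V**2) + 9) = 2*(2*V**2 + 9) = 2*(9 + 2*V**2) = 18 + 4*V**2)
(z(-3) + 1/t(-9))*5 = ((18 + 4*(-3)**2) + 1/3)*5 = ((18 + 4*9) + 1/3)*5 = ((18 + 36) + 1/3)*5 = (54 + 1/3)*5 = (163/3)*5 = 815/3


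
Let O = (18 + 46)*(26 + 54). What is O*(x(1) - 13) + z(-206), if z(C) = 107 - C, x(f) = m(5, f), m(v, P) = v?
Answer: -40647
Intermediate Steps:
x(f) = 5
O = 5120 (O = 64*80 = 5120)
O*(x(1) - 13) + z(-206) = 5120*(5 - 13) + (107 - 1*(-206)) = 5120*(-8) + (107 + 206) = -40960 + 313 = -40647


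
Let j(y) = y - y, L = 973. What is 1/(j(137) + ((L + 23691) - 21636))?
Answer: 1/3028 ≈ 0.00033025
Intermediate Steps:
j(y) = 0
1/(j(137) + ((L + 23691) - 21636)) = 1/(0 + ((973 + 23691) - 21636)) = 1/(0 + (24664 - 21636)) = 1/(0 + 3028) = 1/3028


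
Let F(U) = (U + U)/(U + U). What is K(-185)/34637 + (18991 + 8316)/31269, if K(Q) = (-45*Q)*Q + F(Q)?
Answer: -6744614971/154723479 ≈ -43.591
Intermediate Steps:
F(U) = 1 (F(U) = (2*U)/((2*U)) = (2*U)*(1/(2*U)) = 1)
K(Q) = 1 - 45*Q² (K(Q) = (-45*Q)*Q + 1 = -45*Q² + 1 = 1 - 45*Q²)
K(-185)/34637 + (18991 + 8316)/31269 = (1 - 45*(-185)²)/34637 + (18991 + 8316)/31269 = (1 - 45*34225)*(1/34637) + 27307*(1/31269) = (1 - 1540125)*(1/34637) + 3901/4467 = -1540124*1/34637 + 3901/4467 = -1540124/34637 + 3901/4467 = -6744614971/154723479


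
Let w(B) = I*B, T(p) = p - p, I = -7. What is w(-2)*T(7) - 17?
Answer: -17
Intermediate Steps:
T(p) = 0
w(B) = -7*B
w(-2)*T(7) - 17 = -7*(-2)*0 - 17 = 14*0 - 17 = 0 - 17 = -17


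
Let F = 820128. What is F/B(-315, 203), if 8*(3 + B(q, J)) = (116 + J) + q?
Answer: -1640256/5 ≈ -3.2805e+5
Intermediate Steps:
B(q, J) = 23/2 + J/8 + q/8 (B(q, J) = -3 + ((116 + J) + q)/8 = -3 + (116 + J + q)/8 = -3 + (29/2 + J/8 + q/8) = 23/2 + J/8 + q/8)
F/B(-315, 203) = 820128/(23/2 + (1/8)*203 + (1/8)*(-315)) = 820128/(23/2 + 203/8 - 315/8) = 820128/(-5/2) = 820128*(-2/5) = -1640256/5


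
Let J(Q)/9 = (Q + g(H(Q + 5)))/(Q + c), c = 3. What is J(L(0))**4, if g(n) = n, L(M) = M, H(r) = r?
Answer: 50625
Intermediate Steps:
J(Q) = 9*(5 + 2*Q)/(3 + Q) (J(Q) = 9*((Q + (Q + 5))/(Q + 3)) = 9*((Q + (5 + Q))/(3 + Q)) = 9*((5 + 2*Q)/(3 + Q)) = 9*(5 + 2*Q)/(3 + Q))
J(L(0))**4 = (9*(5 + 2*0)/(3 + 0))**4 = (9*(5 + 0)/3)**4 = (9*(1/3)*5)**4 = 15**4 = 50625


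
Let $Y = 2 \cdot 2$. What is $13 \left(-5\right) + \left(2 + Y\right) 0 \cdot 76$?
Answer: $-65$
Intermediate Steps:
$Y = 4$
$13 \left(-5\right) + \left(2 + Y\right) 0 \cdot 76 = 13 \left(-5\right) + \left(2 + 4\right) 0 \cdot 76 = -65 + 6 \cdot 0 \cdot 76 = -65 + 0 \cdot 76 = -65 + 0 = -65$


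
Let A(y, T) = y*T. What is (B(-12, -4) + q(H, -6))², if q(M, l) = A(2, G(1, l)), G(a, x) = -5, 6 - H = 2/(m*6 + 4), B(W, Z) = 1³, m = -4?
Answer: 81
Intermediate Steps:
B(W, Z) = 1
H = 61/10 (H = 6 - 2/(-4*6 + 4) = 6 - 2/(-24 + 4) = 6 - 2/(-20) = 6 - 2*(-1)/20 = 6 - 1*(-⅒) = 6 + ⅒ = 61/10 ≈ 6.1000)
A(y, T) = T*y
q(M, l) = -10 (q(M, l) = -5*2 = -10)
(B(-12, -4) + q(H, -6))² = (1 - 10)² = (-9)² = 81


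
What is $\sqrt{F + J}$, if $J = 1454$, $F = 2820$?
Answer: $\sqrt{4274} \approx 65.376$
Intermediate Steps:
$\sqrt{F + J} = \sqrt{2820 + 1454} = \sqrt{4274}$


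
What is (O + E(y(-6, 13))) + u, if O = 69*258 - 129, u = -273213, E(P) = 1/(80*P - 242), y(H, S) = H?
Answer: -184499881/722 ≈ -2.5554e+5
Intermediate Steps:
E(P) = 1/(-242 + 80*P)
O = 17673 (O = 17802 - 129 = 17673)
(O + E(y(-6, 13))) + u = (17673 + 1/(2*(-121 + 40*(-6)))) - 273213 = (17673 + 1/(2*(-121 - 240))) - 273213 = (17673 + (½)/(-361)) - 273213 = (17673 + (½)*(-1/361)) - 273213 = (17673 - 1/722) - 273213 = 12759905/722 - 273213 = -184499881/722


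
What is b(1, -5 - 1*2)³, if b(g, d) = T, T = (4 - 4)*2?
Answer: 0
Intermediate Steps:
T = 0 (T = 0*2 = 0)
b(g, d) = 0
b(1, -5 - 1*2)³ = 0³ = 0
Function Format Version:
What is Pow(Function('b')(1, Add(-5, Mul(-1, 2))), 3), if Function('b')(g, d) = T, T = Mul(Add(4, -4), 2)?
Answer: 0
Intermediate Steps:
T = 0 (T = Mul(0, 2) = 0)
Function('b')(g, d) = 0
Pow(Function('b')(1, Add(-5, Mul(-1, 2))), 3) = Pow(0, 3) = 0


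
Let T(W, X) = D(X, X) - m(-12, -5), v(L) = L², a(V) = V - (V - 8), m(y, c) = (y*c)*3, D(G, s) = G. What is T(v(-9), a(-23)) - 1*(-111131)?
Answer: 110959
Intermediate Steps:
m(y, c) = 3*c*y (m(y, c) = (c*y)*3 = 3*c*y)
a(V) = 8 (a(V) = V - (-8 + V) = V + (8 - V) = 8)
T(W, X) = -180 + X (T(W, X) = X - 3*(-5)*(-12) = X - 1*180 = X - 180 = -180 + X)
T(v(-9), a(-23)) - 1*(-111131) = (-180 + 8) - 1*(-111131) = -172 + 111131 = 110959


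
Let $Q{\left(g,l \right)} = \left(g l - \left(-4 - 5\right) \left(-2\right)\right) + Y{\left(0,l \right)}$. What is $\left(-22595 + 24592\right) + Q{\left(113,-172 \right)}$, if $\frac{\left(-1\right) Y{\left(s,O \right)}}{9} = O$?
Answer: $-15909$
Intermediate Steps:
$Y{\left(s,O \right)} = - 9 O$
$Q{\left(g,l \right)} = -18 - 9 l + g l$ ($Q{\left(g,l \right)} = \left(g l - \left(-4 - 5\right) \left(-2\right)\right) - 9 l = \left(g l - \left(-9\right) \left(-2\right)\right) - 9 l = \left(g l - 18\right) - 9 l = \left(-18 + g l\right) - 9 l = -18 - 9 l + g l$)
$\left(-22595 + 24592\right) + Q{\left(113,-172 \right)} = \left(-22595 + 24592\right) - 17906 = 1997 - 17906 = -15909$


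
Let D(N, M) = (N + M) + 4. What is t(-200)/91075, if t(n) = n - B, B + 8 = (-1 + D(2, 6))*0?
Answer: -192/91075 ≈ -0.0021082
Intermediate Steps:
D(N, M) = 4 + M + N (D(N, M) = (M + N) + 4 = 4 + M + N)
B = -8 (B = -8 + (-1 + (4 + 6 + 2))*0 = -8 + (-1 + 12)*0 = -8 + 11*0 = -8 + 0 = -8)
t(n) = 8 + n (t(n) = n - 1*(-8) = n + 8 = 8 + n)
t(-200)/91075 = (8 - 200)/91075 = -192*1/91075 = -192/91075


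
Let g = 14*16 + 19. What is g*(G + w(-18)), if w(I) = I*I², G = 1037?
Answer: -1165185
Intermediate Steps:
g = 243 (g = 224 + 19 = 243)
w(I) = I³
g*(G + w(-18)) = 243*(1037 + (-18)³) = 243*(1037 - 5832) = 243*(-4795) = -1165185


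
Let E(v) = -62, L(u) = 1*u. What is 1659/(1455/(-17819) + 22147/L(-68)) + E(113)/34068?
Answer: -34253933001275/6723938696322 ≈ -5.0943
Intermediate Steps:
L(u) = u
1659/(1455/(-17819) + 22147/L(-68)) + E(113)/34068 = 1659/(1455/(-17819) + 22147/(-68)) - 62/34068 = 1659/(1455*(-1/17819) + 22147*(-1/68)) - 62*1/34068 = 1659/(-1455/17819 - 22147/68) - 31/17034 = 1659/(-394736333/1211692) - 31/17034 = 1659*(-1211692/394736333) - 31/17034 = -2010197028/394736333 - 31/17034 = -34253933001275/6723938696322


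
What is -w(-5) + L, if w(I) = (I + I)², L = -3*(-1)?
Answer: -97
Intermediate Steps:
L = 3
w(I) = 4*I² (w(I) = (2*I)² = 4*I²)
-w(-5) + L = -4*(-5)² + 3 = -4*25 + 3 = -1*100 + 3 = -100 + 3 = -97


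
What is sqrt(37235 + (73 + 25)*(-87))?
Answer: sqrt(28709) ≈ 169.44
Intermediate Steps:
sqrt(37235 + (73 + 25)*(-87)) = sqrt(37235 + 98*(-87)) = sqrt(37235 - 8526) = sqrt(28709)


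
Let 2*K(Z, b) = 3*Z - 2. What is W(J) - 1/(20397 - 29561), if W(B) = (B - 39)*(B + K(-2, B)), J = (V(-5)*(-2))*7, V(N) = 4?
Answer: 52234801/9164 ≈ 5700.0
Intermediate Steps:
K(Z, b) = -1 + 3*Z/2 (K(Z, b) = (3*Z - 2)/2 = (-2 + 3*Z)/2 = -1 + 3*Z/2)
J = -56 (J = (4*(-2))*7 = -8*7 = -56)
W(B) = (-39 + B)*(-4 + B) (W(B) = (B - 39)*(B + (-1 + (3/2)*(-2))) = (-39 + B)*(B + (-1 - 3)) = (-39 + B)*(B - 4) = (-39 + B)*(-4 + B))
W(J) - 1/(20397 - 29561) = (156 + (-56)² - 43*(-56)) - 1/(20397 - 29561) = (156 + 3136 + 2408) - 1/(-9164) = 5700 - 1*(-1/9164) = 5700 + 1/9164 = 52234801/9164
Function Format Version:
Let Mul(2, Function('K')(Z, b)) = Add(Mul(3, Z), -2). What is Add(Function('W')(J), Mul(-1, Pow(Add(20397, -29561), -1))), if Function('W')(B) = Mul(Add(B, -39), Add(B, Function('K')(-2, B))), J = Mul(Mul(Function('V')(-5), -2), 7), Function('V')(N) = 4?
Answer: Rational(52234801, 9164) ≈ 5700.0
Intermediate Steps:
Function('K')(Z, b) = Add(-1, Mul(Rational(3, 2), Z)) (Function('K')(Z, b) = Mul(Rational(1, 2), Add(Mul(3, Z), -2)) = Mul(Rational(1, 2), Add(-2, Mul(3, Z))) = Add(-1, Mul(Rational(3, 2), Z)))
J = -56 (J = Mul(Mul(4, -2), 7) = Mul(-8, 7) = -56)
Function('W')(B) = Mul(Add(-39, B), Add(-4, B)) (Function('W')(B) = Mul(Add(B, -39), Add(B, Add(-1, Mul(Rational(3, 2), -2)))) = Mul(Add(-39, B), Add(B, Add(-1, -3))) = Mul(Add(-39, B), Add(B, -4)) = Mul(Add(-39, B), Add(-4, B)))
Add(Function('W')(J), Mul(-1, Pow(Add(20397, -29561), -1))) = Add(Add(156, Pow(-56, 2), Mul(-43, -56)), Mul(-1, Pow(Add(20397, -29561), -1))) = Add(Add(156, 3136, 2408), Mul(-1, Pow(-9164, -1))) = Add(5700, Mul(-1, Rational(-1, 9164))) = Add(5700, Rational(1, 9164)) = Rational(52234801, 9164)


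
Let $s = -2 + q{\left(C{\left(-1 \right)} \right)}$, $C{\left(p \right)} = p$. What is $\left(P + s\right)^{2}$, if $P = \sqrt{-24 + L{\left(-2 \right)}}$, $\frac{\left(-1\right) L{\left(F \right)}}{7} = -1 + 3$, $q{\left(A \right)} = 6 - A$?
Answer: $\left(5 + i \sqrt{38}\right)^{2} \approx -13.0 + 61.644 i$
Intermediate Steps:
$L{\left(F \right)} = -14$ ($L{\left(F \right)} = - 7 \left(-1 + 3\right) = \left(-7\right) 2 = -14$)
$P = i \sqrt{38}$ ($P = \sqrt{-24 - 14} = \sqrt{-38} = i \sqrt{38} \approx 6.1644 i$)
$s = 5$ ($s = -2 + \left(6 - -1\right) = -2 + \left(6 + 1\right) = -2 + 7 = 5$)
$\left(P + s\right)^{2} = \left(i \sqrt{38} + 5\right)^{2} = \left(5 + i \sqrt{38}\right)^{2}$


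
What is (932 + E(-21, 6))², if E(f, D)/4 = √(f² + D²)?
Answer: 876256 + 22368*√53 ≈ 1.0391e+6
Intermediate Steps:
E(f, D) = 4*√(D² + f²) (E(f, D) = 4*√(f² + D²) = 4*√(D² + f²))
(932 + E(-21, 6))² = (932 + 4*√(6² + (-21)²))² = (932 + 4*√(36 + 441))² = (932 + 4*√477)² = (932 + 4*(3*√53))² = (932 + 12*√53)²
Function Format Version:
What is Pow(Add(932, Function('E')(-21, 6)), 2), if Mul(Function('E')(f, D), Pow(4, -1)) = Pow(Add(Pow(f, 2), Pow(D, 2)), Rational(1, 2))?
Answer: Add(876256, Mul(22368, Pow(53, Rational(1, 2)))) ≈ 1.0391e+6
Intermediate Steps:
Function('E')(f, D) = Mul(4, Pow(Add(Pow(D, 2), Pow(f, 2)), Rational(1, 2))) (Function('E')(f, D) = Mul(4, Pow(Add(Pow(f, 2), Pow(D, 2)), Rational(1, 2))) = Mul(4, Pow(Add(Pow(D, 2), Pow(f, 2)), Rational(1, 2))))
Pow(Add(932, Function('E')(-21, 6)), 2) = Pow(Add(932, Mul(4, Pow(Add(Pow(6, 2), Pow(-21, 2)), Rational(1, 2)))), 2) = Pow(Add(932, Mul(4, Pow(Add(36, 441), Rational(1, 2)))), 2) = Pow(Add(932, Mul(4, Pow(477, Rational(1, 2)))), 2) = Pow(Add(932, Mul(4, Mul(3, Pow(53, Rational(1, 2))))), 2) = Pow(Add(932, Mul(12, Pow(53, Rational(1, 2)))), 2)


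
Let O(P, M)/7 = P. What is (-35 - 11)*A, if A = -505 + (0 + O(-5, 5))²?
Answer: -33120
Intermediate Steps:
O(P, M) = 7*P
A = 720 (A = -505 + (0 + 7*(-5))² = -505 + (0 - 35)² = -505 + (-35)² = -505 + 1225 = 720)
(-35 - 11)*A = (-35 - 11)*720 = -46*720 = -33120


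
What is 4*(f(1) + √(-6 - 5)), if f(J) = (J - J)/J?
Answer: 4*I*√11 ≈ 13.266*I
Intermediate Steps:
f(J) = 0 (f(J) = 0/J = 0)
4*(f(1) + √(-6 - 5)) = 4*(0 + √(-6 - 5)) = 4*(0 + √(-11)) = 4*(0 + I*√11) = 4*(I*√11) = 4*I*√11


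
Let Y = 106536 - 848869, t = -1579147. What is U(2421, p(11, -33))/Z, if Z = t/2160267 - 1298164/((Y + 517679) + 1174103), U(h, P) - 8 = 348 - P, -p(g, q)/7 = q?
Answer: -28486990873375/478188932199 ≈ -59.573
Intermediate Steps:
p(g, q) = -7*q
U(h, P) = 356 - P (U(h, P) = 8 + (348 - P) = 356 - P)
Y = -742333
Z = -478188932199/227895926987 (Z = -1579147/2160267 - 1298164/((-742333 + 517679) + 1174103) = -1579147*1/2160267 - 1298164/(-224654 + 1174103) = -1579147/2160267 - 1298164/949449 = -478188932199/227895926987 ≈ -2.0983)
U(2421, p(11, -33))/Z = (356 - (-7)*(-33))/(-478188932199/227895926987) = (356 - 1*231)*(-227895926987/478188932199) = (356 - 231)*(-227895926987/478188932199) = 125*(-227895926987/478188932199) = -28486990873375/478188932199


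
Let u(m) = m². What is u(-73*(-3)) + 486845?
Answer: 534806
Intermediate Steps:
u(-73*(-3)) + 486845 = (-73*(-3))² + 486845 = 219² + 486845 = 47961 + 486845 = 534806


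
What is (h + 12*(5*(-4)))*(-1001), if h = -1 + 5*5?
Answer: 216216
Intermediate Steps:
h = 24 (h = -1 + 25 = 24)
(h + 12*(5*(-4)))*(-1001) = (24 + 12*(5*(-4)))*(-1001) = (24 + 12*(-20))*(-1001) = (24 - 240)*(-1001) = -216*(-1001) = 216216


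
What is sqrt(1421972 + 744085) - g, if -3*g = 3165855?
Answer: 1055285 + 3*sqrt(240673) ≈ 1.0568e+6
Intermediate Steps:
g = -1055285 (g = -1/3*3165855 = -1055285)
sqrt(1421972 + 744085) - g = sqrt(1421972 + 744085) - 1*(-1055285) = sqrt(2166057) + 1055285 = 3*sqrt(240673) + 1055285 = 1055285 + 3*sqrt(240673)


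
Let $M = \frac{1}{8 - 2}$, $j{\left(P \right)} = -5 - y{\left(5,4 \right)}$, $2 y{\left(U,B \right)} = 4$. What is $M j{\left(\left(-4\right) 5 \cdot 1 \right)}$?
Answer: $- \frac{7}{6} \approx -1.1667$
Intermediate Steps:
$y{\left(U,B \right)} = 2$ ($y{\left(U,B \right)} = \frac{1}{2} \cdot 4 = 2$)
$j{\left(P \right)} = -7$ ($j{\left(P \right)} = -5 - 2 = -7$)
$M = \frac{1}{6}$ ($M = \frac{1}{8 + \left(-5 + 3\right)} = \frac{1}{8 - 2} = \frac{1}{6} \approx 0.16667$)
$M j{\left(\left(-4\right) 5 \cdot 1 \right)} = \frac{1}{6} \left(-7\right) = - \frac{7}{6}$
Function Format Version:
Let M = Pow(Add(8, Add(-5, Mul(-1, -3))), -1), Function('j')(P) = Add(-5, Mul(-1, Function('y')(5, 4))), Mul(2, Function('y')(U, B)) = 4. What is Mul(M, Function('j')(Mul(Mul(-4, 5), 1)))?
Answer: Rational(-7, 6) ≈ -1.1667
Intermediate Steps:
Function('y')(U, B) = 2 (Function('y')(U, B) = Mul(Rational(1, 2), 4) = 2)
Function('j')(P) = -7 (Function('j')(P) = Add(-5, Mul(-1, 2)) = Add(-5, -2) = -7)
M = Rational(1, 6) (M = Pow(Add(8, Add(-5, 3)), -1) = Pow(Add(8, -2), -1) = Pow(6, -1) = Rational(1, 6) ≈ 0.16667)
Mul(M, Function('j')(Mul(Mul(-4, 5), 1))) = Mul(Rational(1, 6), -7) = Rational(-7, 6)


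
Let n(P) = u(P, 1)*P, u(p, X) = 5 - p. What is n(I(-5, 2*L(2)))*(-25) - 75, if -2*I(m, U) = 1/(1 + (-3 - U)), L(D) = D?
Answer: -12275/144 ≈ -85.243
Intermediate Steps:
I(m, U) = -1/(2*(-2 - U)) (I(m, U) = -1/(2*(1 + (-3 - U))) = -1/(2*(-2 - U)))
n(P) = P*(5 - P) (n(P) = (5 - P)*P = P*(5 - P))
n(I(-5, 2*L(2)))*(-25) - 75 = ((1/(2*(2 + 2*2)))*(5 - 1/(2*(2 + 2*2))))*(-25) - 75 = ((1/(2*(2 + 4)))*(5 - 1/(2*(2 + 4))))*(-25) - 75 = (((1/2)/6)*(5 - 1/(2*6)))*(-25) - 75 = (((1/2)*(1/6))*(5 - 1/(2*6)))*(-25) - 75 = ((5 - 1*1/12)/12)*(-25) - 75 = ((5 - 1/12)/12)*(-25) - 75 = ((1/12)*(59/12))*(-25) - 75 = (59/144)*(-25) - 75 = -1475/144 - 75 = -12275/144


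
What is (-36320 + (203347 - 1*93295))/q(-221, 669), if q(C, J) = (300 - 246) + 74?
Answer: 18433/32 ≈ 576.03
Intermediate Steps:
q(C, J) = 128 (q(C, J) = 54 + 74 = 128)
(-36320 + (203347 - 1*93295))/q(-221, 669) = (-36320 + (203347 - 1*93295))/128 = (-36320 + (203347 - 93295))*(1/128) = (-36320 + 110052)*(1/128) = 73732*(1/128) = 18433/32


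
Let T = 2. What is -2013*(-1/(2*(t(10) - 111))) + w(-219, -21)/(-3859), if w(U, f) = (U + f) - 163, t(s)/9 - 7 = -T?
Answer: -233787/15436 ≈ -15.146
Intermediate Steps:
t(s) = 45 (t(s) = 63 + 9*(-1*2) = 63 + 9*(-2) = 63 - 18 = 45)
w(U, f) = -163 + U + f
-2013*(-1/(2*(t(10) - 111))) + w(-219, -21)/(-3859) = -2013*(-1/(2*(45 - 111))) + (-163 - 219 - 21)/(-3859) = -2013/((-66*(-2))) - 403*(-1/3859) = -2013/132 + 403/3859 = -2013*1/132 + 403/3859 = -61/4 + 403/3859 = -233787/15436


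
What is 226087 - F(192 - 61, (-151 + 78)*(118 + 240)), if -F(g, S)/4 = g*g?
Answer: 294731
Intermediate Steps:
F(g, S) = -4*g**2 (F(g, S) = -4*g*g = -4*g**2)
226087 - F(192 - 61, (-151 + 78)*(118 + 240)) = 226087 - (-4)*(192 - 61)**2 = 226087 - (-4)*131**2 = 226087 - (-4)*17161 = 226087 - 1*(-68644) = 226087 + 68644 = 294731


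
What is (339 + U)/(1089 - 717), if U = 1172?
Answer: 1511/372 ≈ 4.0618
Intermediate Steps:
(339 + U)/(1089 - 717) = (339 + 1172)/(1089 - 717) = 1511/372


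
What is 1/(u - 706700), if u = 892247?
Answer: 1/185547 ≈ 5.3895e-6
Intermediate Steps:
1/(u - 706700) = 1/(892247 - 706700) = 1/185547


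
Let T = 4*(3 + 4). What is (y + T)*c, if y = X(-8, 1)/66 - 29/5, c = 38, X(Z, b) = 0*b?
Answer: 4218/5 ≈ 843.60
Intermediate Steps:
X(Z, b) = 0
T = 28 (T = 4*7 = 28)
y = -29/5 (y = 0/66 - 29/5 = 0*(1/66) - 29*1/5 = 0 - 29/5 = -29/5 ≈ -5.8000)
(y + T)*c = (-29/5 + 28)*38 = (111/5)*38 = 4218/5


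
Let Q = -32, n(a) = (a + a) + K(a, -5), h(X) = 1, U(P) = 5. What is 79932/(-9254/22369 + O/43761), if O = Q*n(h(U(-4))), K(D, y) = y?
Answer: -4346923345166/22378715 ≈ -1.9424e+5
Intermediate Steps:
n(a) = -5 + 2*a (n(a) = (a + a) - 5 = 2*a - 5 = -5 + 2*a)
O = 96 (O = -32*(-5 + 2*1) = -32*(-5 + 2) = -32*(-3) = 96)
79932/(-9254/22369 + O/43761) = 79932/(-9254/22369 + 96/43761) = 79932/(-9254*1/22369 + 96*(1/43761)) = 79932/(-9254/22369 + 32/14587) = 79932/(-134272290/326296603) = 79932*(-326296603/134272290) = -4346923345166/22378715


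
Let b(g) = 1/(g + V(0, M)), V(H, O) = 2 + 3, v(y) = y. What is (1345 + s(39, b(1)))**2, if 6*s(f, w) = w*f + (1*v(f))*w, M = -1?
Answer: 65334889/36 ≈ 1.8149e+6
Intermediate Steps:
V(H, O) = 5
b(g) = 1/(5 + g) (b(g) = 1/(g + 5) = 1/(5 + g))
s(f, w) = f*w/3 (s(f, w) = (w*f + (1*f)*w)/6 = (f*w + f*w)/6 = (2*f*w)/6 = f*w/3)
(1345 + s(39, b(1)))**2 = (1345 + (1/3)*39/(5 + 1))**2 = (1345 + (1/3)*39/6)**2 = (1345 + (1/3)*39*(1/6))**2 = (1345 + 13/6)**2 = (8083/6)**2 = 65334889/36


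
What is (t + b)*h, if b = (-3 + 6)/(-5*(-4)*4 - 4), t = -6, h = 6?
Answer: -1359/38 ≈ -35.763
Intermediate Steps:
b = 3/76 (b = 3/(20*4 - 4) = 3/(80 - 4) = 3/76 ≈ 0.039474)
(t + b)*h = (-6 + 3/76)*6 = -453/76*6 = -1359/38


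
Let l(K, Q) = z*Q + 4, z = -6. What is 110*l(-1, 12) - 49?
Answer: -7529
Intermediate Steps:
l(K, Q) = 4 - 6*Q (l(K, Q) = -6*Q + 4 = 4 - 6*Q)
110*l(-1, 12) - 49 = 110*(4 - 6*12) - 49 = 110*(4 - 72) - 49 = 110*(-68) - 49 = -7480 - 49 = -7529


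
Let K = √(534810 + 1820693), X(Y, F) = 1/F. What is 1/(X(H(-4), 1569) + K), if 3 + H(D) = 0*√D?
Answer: -1569/5798685420782 + 2461761*√2355503/5798685420782 ≈ 0.00065157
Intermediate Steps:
H(D) = -3 (H(D) = -3 + 0*√D = -3 + 0 = -3)
K = √2355503 ≈ 1534.8
1/(X(H(-4), 1569) + K) = 1/(1/1569 + √2355503)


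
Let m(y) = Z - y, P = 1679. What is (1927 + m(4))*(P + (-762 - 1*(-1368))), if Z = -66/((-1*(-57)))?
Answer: 83436775/19 ≈ 4.3914e+6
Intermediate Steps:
Z = -22/19 (Z = -66/57 = -66*1/57 = -22/19 ≈ -1.1579)
m(y) = -22/19 - y
(1927 + m(4))*(P + (-762 - 1*(-1368))) = (1927 + (-22/19 - 1*4))*(1679 + (-762 - 1*(-1368))) = (1927 + (-22/19 - 4))*(1679 + (-762 + 1368)) = (1927 - 98/19)*(1679 + 606) = (36515/19)*2285 = 83436775/19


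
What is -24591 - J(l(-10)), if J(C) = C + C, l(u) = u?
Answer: -24571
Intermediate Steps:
J(C) = 2*C
-24591 - J(l(-10)) = -24591 - 2*(-10) = -24591 - 1*(-20) = -24591 + 20 = -24571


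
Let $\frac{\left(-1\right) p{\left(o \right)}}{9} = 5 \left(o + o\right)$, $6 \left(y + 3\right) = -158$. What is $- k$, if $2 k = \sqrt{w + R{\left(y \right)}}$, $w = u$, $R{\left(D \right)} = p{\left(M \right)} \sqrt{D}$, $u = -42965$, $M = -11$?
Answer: $- \frac{\sqrt{-42965 + 660 i \sqrt{66}}}{2} \approx -6.4544 - 103.84 i$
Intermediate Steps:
$y = - \frac{88}{3}$ ($y = -3 + \frac{1}{6} \left(-158\right) = -3 - \frac{79}{3} = - \frac{88}{3} \approx -29.333$)
$p{\left(o \right)} = - 90 o$ ($p{\left(o \right)} = - 9 \cdot 5 \left(o + o\right) = - 9 \cdot 5 \cdot 2 o = - 9 \cdot 10 o = - 90 o$)
$R{\left(D \right)} = 990 \sqrt{D}$ ($R{\left(D \right)} = \left(-90\right) \left(-11\right) \sqrt{D} = 990 \sqrt{D}$)
$w = -42965$
$k = \frac{\sqrt{-42965 + 660 i \sqrt{66}}}{2}$ ($k = \frac{\sqrt{-42965 + 990 \sqrt{- \frac{88}{3}}}}{2} = \frac{\sqrt{-42965 + 990 \frac{2 i \sqrt{66}}{3}}}{2} = \frac{\sqrt{-42965 + 660 i \sqrt{66}}}{2} \approx 6.4544 + 103.84 i$)
$- k = - \frac{\sqrt{-42965 + 660 i \sqrt{66}}}{2}$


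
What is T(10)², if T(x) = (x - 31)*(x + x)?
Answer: 176400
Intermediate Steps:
T(x) = 2*x*(-31 + x) (T(x) = (-31 + x)*(2*x) = 2*x*(-31 + x))
T(10)² = (2*10*(-31 + 10))² = (2*10*(-21))² = (-420)² = 176400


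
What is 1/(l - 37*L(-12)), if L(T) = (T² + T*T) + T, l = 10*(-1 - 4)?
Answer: -1/10262 ≈ -9.7447e-5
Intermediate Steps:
l = -50 (l = 10*(-5) = -50)
L(T) = T + 2*T² (L(T) = (T² + T²) + T = 2*T² + T = T + 2*T²)
1/(l - 37*L(-12)) = 1/(-50 - (-444)*(1 + 2*(-12))) = 1/(-50 - (-444)*(1 - 24)) = 1/(-50 - (-444)*(-23)) = 1/(-50 - 37*276) = 1/(-50 - 10212) = 1/(-10262) = -1/10262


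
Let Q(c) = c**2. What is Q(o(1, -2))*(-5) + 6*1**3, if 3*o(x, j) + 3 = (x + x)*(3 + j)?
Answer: 49/9 ≈ 5.4444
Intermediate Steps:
o(x, j) = -1 + 2*x*(3 + j)/3 (o(x, j) = -1 + ((x + x)*(3 + j))/3 = -1 + ((2*x)*(3 + j))/3 = -1 + (2*x*(3 + j))/3 = -1 + 2*x*(3 + j)/3)
Q(o(1, -2))*(-5) + 6*1**3 = (-1 + 2*1 + (2/3)*(-2)*1)**2*(-5) + 6*1**3 = (-1 + 2 - 4/3)**2*(-5) + 6*1 = (-1/3)**2*(-5) + 6 = (1/9)*(-5) + 6 = -5/9 + 6 = 49/9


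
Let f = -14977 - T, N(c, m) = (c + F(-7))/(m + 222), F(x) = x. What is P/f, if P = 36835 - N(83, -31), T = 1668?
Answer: -7035409/3179195 ≈ -2.2130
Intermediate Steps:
N(c, m) = (-7 + c)/(222 + m) (N(c, m) = (c - 7)/(m + 222) = (-7 + c)/(222 + m))
P = 7035409/191 (P = 36835 - (-7 + 83)/(222 - 31) = 36835 - 76/191 = 7035409/191 ≈ 36835.)
f = -16645 (f = -14977 - 1*1668 = -14977 - 1668 = -16645)
P/f = (7035409/191)/(-16645) = (7035409/191)*(-1/16645) = -7035409/3179195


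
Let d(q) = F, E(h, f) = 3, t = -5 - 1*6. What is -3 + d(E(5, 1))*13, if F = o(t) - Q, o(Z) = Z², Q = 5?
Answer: 1505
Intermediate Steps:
t = -11 (t = -5 - 6 = -11)
F = 116 (F = (-11)² - 1*5 = 121 - 5 = 116)
d(q) = 116
-3 + d(E(5, 1))*13 = -3 + 116*13 = -3 + 1508 = 1505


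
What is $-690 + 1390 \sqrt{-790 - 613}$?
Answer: $-690 + 1390 i \sqrt{1403} \approx -690.0 + 52065.0 i$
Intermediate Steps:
$-690 + 1390 \sqrt{-790 - 613} = -690 + 1390 \sqrt{-1403} = -690 + 1390 i \sqrt{1403}$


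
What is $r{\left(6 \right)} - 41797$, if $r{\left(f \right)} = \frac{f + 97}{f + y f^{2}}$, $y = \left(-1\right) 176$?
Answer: $- \frac{264575113}{6330} \approx -41797.0$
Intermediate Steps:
$y = -176$
$r{\left(f \right)} = \frac{97 + f}{f - 176 f^{2}}$ ($r{\left(f \right)} = \frac{f + 97}{f - 176 f^{2}} = \frac{97 + f}{f - 176 f^{2}}$)
$r{\left(6 \right)} - 41797 = \frac{97 + 6}{6 \left(1 - 1056\right)} - 41797 = \frac{1}{6} \frac{1}{1 - 1056} \cdot 103 - 41797 = \frac{1}{6} \frac{1}{-1055} \cdot 103 - 41797 = \frac{1}{6} \left(- \frac{1}{1055}\right) 103 - 41797 = - \frac{103}{6330} - 41797 = - \frac{264575113}{6330}$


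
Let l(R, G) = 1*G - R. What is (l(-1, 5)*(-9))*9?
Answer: -486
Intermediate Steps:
l(R, G) = G - R
(l(-1, 5)*(-9))*9 = ((5 - 1*(-1))*(-9))*9 = ((5 + 1)*(-9))*9 = (6*(-9))*9 = -54*9 = -486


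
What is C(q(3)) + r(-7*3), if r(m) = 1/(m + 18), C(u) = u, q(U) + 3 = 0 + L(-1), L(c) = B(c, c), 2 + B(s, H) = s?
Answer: -19/3 ≈ -6.3333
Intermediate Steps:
B(s, H) = -2 + s
L(c) = -2 + c
q(U) = -6 (q(U) = -3 + (0 + (-2 - 1)) = -3 + (0 - 3) = -3 - 3 = -6)
r(m) = 1/(18 + m)
C(q(3)) + r(-7*3) = -6 + 1/(18 - 7*3) = -6 + 1/(18 - 21) = -6 + 1/(-3) = -6 - 1/3 = -19/3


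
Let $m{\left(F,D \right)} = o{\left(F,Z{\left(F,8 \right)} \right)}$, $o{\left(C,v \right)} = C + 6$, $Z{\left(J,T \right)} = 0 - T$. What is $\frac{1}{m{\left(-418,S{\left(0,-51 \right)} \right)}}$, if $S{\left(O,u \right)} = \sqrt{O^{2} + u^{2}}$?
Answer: $- \frac{1}{412} \approx -0.0024272$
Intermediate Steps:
$Z{\left(J,T \right)} = - T$
$o{\left(C,v \right)} = 6 + C$
$m{\left(F,D \right)} = 6 + F$
$\frac{1}{m{\left(-418,S{\left(0,-51 \right)} \right)}} = \frac{1}{6 - 418} = \frac{1}{-412} = - \frac{1}{412}$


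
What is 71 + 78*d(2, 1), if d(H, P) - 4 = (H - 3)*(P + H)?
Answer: 149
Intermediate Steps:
d(H, P) = 4 + (-3 + H)*(H + P) (d(H, P) = 4 + (H - 3)*(P + H) = 4 + (-3 + H)*(H + P))
71 + 78*d(2, 1) = 71 + 78*(4 + 2² - 3*2 - 3*1 + 2*1) = 71 + 78*(4 + 4 - 6 - 3 + 2) = 71 + 78*1 = 71 + 78 = 149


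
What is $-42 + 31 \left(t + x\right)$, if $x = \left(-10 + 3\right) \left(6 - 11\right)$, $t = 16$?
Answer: $1539$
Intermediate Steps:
$x = 35$ ($x = \left(-7\right) \left(-5\right) = 35$)
$-42 + 31 \left(t + x\right) = -42 + 31 \left(16 + 35\right) = -42 + 31 \cdot 51 = -42 + 1581 = 1539$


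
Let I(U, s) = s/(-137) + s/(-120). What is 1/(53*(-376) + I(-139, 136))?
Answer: -2055/40956409 ≈ -5.0175e-5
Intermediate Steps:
I(U, s) = -257*s/16440 (I(U, s) = s*(-1/137) + s*(-1/120) = -s/137 - s/120 = -257*s/16440)
1/(53*(-376) + I(-139, 136)) = 1/(53*(-376) - 257/16440*136) = 1/(-19928 - 4369/2055) = 1/(-40956409/2055) = -2055/40956409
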